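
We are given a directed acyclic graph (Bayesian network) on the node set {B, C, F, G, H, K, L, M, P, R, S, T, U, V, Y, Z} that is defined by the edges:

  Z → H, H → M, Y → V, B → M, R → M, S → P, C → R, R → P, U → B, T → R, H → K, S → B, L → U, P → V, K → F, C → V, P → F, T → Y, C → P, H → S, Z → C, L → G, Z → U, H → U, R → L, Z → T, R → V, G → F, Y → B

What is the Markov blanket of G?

Recall MB(v) = parents ∪ children ∪ spouses, where spouses are the other parents of v's children.
G's children: F.
G has parent L.
Co-parents of G (other parents of its children):
  F: K, P
MB(G) = {F, K, L, P}.

{F, K, L, P}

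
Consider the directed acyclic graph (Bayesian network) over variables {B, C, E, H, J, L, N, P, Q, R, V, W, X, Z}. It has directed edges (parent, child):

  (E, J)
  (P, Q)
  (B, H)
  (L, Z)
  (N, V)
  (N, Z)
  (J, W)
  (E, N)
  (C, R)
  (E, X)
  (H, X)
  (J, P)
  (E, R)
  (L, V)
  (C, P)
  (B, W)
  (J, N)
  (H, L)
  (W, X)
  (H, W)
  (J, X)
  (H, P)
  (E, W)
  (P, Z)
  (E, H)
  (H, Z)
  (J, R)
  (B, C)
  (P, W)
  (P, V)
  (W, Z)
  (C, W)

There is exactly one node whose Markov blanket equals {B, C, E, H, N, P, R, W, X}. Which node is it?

J

The target node must have every member of {B, C, E, H, N, P, R, W, X} as a parent, child, or co-parent, and no others.
Parents of J: E; children: N, P, R, W, X; co-parents: B, C, E, H, P, W.
These exactly cover the given set, so the node is J.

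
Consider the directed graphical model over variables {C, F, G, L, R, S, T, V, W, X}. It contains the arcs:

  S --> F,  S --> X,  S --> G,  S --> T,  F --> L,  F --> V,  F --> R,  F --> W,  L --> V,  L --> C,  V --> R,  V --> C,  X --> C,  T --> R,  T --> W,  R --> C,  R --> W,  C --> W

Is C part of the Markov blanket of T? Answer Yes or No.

Yes

C is a co-parent of T: both are parents of W.
So C ∈ MB(T).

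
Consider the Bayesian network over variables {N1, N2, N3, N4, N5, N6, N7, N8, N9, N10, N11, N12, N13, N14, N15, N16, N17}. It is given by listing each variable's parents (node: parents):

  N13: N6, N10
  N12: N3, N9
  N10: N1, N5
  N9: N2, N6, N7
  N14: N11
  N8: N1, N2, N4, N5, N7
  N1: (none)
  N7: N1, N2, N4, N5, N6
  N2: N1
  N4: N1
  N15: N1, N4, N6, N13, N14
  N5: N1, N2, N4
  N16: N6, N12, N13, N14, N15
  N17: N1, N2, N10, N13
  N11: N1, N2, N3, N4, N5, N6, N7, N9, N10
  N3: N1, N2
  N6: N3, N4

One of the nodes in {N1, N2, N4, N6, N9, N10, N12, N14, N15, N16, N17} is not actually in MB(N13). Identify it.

Recall MB(v) = parents ∪ children ∪ spouses, where spouses are the other parents of v's children.
N13 has parents N6, N10.
N13 has children N15, N16, N17.
Co-parents of N13 (other parents of its children):
  N15's other parents are N1, N4, N6, N14.
  N16 also has parents N6, N12, N14, N15.
  parents(N17) \ {N13} = {N1, N2, N10}.
MB(N13) = {N1, N2, N4, N6, N10, N12, N14, N15, N16, N17}.
N9 is neither a parent, child, nor co-parent of N13, so it does not belong.

N9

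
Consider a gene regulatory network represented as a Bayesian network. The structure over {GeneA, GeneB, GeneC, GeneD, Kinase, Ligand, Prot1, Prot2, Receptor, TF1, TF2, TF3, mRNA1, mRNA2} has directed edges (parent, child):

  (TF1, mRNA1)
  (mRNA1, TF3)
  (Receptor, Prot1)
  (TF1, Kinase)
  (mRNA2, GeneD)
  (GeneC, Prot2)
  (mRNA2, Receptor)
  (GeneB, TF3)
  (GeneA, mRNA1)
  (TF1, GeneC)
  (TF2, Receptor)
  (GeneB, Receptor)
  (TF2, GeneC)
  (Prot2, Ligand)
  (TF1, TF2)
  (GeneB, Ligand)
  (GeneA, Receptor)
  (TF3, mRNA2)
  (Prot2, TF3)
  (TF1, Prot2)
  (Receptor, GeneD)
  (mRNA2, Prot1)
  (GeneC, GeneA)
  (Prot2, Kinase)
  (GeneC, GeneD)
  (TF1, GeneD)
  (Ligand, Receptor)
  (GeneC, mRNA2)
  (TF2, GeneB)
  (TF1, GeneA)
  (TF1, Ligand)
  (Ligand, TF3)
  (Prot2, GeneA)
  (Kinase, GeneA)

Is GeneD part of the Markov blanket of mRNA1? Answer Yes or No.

mRNA1 has parents GeneA, TF1.
mRNA1 has child TF3.
Parents of each child, excluding mRNA1:
  TF3: GeneB, Ligand, Prot2
MB(mRNA1) = {GeneA, GeneB, Ligand, Prot2, TF1, TF3}; GeneD is not in this set.

No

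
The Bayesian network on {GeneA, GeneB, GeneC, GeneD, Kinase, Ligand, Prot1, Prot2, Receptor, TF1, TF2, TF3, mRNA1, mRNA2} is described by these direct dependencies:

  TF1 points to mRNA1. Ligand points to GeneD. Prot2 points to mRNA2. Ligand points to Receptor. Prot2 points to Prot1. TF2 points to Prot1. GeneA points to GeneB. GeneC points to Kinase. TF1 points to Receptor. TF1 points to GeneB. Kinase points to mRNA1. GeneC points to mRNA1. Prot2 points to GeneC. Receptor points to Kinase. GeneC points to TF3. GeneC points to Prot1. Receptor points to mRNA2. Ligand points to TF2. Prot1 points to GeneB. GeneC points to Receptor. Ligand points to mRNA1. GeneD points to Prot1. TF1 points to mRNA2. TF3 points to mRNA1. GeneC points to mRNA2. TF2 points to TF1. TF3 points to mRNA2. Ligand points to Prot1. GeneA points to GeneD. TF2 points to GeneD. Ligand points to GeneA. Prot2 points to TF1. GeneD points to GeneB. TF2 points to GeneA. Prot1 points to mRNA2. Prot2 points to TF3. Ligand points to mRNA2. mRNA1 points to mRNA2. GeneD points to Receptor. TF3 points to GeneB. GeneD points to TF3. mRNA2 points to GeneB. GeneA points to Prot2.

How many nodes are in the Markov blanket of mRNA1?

9

A node's Markov blanket = Pa ∪ Ch ∪ (parents of Ch other than the node itself).
Parents of mRNA1: GeneC, Kinase, Ligand, TF1, TF3.
Ch(mRNA1) = {mRNA2}.
Other parents of mRNA1's children:
  mRNA2 also has parents GeneC, Ligand, Prot1, Prot2, Receptor, TF1, TF3.
MB(mRNA1) = {GeneC, Kinase, Ligand, Prot1, Prot2, Receptor, TF1, TF3, mRNA2}, which has 9 nodes.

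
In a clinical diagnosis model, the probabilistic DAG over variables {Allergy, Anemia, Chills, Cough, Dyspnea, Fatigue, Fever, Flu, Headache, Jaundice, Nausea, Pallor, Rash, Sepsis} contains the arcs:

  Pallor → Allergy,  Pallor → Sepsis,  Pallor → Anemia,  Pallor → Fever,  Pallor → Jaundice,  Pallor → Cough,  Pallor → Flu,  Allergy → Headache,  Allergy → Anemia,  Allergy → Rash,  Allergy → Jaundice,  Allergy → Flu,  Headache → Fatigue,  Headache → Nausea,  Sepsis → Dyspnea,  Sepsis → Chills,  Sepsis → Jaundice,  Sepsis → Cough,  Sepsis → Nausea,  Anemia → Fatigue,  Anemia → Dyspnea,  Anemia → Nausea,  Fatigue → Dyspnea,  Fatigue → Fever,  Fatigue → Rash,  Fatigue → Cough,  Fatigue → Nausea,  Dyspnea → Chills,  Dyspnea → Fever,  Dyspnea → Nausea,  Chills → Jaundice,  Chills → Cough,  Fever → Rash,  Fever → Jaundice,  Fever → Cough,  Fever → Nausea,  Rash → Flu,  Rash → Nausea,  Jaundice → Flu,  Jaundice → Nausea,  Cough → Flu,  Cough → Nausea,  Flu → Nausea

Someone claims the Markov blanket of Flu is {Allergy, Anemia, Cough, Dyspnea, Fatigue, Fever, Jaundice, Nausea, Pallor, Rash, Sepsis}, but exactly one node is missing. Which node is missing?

The Markov blanket of a node is its parents, its children, and the other parents of its children.
Flu has parents Allergy, Cough, Jaundice, Pallor, Rash.
Children of Flu: Nausea.
Co-parents of Flu (other parents of its children):
  Nausea's other parents are Anemia, Cough, Dyspnea, Fatigue, Fever, Headache, Jaundice, Rash, Sepsis.
MB(Flu) = {Allergy, Anemia, Cough, Dyspnea, Fatigue, Fever, Headache, Jaundice, Nausea, Pallor, Rash, Sepsis}.
Comparing with the claimed set, Headache is missing.

Headache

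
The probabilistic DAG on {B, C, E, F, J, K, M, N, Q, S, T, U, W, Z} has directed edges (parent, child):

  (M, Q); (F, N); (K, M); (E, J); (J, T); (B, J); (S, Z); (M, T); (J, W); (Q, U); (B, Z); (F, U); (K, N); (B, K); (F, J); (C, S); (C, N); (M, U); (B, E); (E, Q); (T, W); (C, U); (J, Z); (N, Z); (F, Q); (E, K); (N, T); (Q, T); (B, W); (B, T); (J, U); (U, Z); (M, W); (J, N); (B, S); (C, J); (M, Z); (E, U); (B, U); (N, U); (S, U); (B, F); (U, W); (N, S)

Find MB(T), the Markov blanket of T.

Parents of T: B, J, M, N, Q.
T has child W.
Other parents of T's children:
  W: B, J, M, U
Taking the union gives {B, J, M, N, Q, U, W}.

{B, J, M, N, Q, U, W}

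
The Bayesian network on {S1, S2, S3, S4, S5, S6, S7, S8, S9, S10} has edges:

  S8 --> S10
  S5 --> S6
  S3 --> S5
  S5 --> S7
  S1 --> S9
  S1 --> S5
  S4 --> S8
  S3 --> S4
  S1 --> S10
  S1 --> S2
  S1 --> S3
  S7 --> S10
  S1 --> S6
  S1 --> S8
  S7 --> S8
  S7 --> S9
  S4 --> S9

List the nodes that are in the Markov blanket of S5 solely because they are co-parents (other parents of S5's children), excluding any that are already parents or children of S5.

Children of S5: S6, S7.
  parents(S6) \ {S5} = {S1}.
  S7 has no other parent.
Excluding nodes already adjacent to S5 (S1, S3, S6, S7), the co-parent-only contribution is {}.

{}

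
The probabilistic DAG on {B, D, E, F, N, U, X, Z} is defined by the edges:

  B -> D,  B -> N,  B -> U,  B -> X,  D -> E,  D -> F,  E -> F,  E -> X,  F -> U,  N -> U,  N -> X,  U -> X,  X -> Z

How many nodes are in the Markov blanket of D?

A node's Markov blanket = Pa ∪ Ch ∪ (parents of Ch other than the node itself).
Pa(D) = {B}.
Children of D: E, F.
Co-parents of D (other parents of its children):
  E: —
  F: E
MB(D) = {B, E, F}, which has 3 nodes.

3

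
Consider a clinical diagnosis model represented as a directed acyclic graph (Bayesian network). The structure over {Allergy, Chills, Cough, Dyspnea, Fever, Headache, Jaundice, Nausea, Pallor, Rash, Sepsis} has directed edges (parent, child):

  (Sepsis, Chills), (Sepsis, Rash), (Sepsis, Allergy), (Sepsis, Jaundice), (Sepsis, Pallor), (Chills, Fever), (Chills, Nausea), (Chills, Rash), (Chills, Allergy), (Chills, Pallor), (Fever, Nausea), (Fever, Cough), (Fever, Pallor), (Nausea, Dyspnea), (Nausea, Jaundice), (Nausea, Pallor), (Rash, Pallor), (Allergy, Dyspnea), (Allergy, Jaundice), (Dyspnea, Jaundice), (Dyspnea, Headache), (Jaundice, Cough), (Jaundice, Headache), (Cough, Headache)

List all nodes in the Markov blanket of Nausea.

Nausea's parents: Chills, Fever.
Nausea has children Dyspnea, Jaundice, Pallor.
For each child, the remaining parents (spouses of Nausea):
  Dyspnea also has parent Allergy.
  parents(Jaundice) \ {Nausea} = {Allergy, Dyspnea, Sepsis}.
  Pallor's other parents are Chills, Fever, Rash, Sepsis.
Taking the union gives {Allergy, Chills, Dyspnea, Fever, Jaundice, Pallor, Rash, Sepsis}.

{Allergy, Chills, Dyspnea, Fever, Jaundice, Pallor, Rash, Sepsis}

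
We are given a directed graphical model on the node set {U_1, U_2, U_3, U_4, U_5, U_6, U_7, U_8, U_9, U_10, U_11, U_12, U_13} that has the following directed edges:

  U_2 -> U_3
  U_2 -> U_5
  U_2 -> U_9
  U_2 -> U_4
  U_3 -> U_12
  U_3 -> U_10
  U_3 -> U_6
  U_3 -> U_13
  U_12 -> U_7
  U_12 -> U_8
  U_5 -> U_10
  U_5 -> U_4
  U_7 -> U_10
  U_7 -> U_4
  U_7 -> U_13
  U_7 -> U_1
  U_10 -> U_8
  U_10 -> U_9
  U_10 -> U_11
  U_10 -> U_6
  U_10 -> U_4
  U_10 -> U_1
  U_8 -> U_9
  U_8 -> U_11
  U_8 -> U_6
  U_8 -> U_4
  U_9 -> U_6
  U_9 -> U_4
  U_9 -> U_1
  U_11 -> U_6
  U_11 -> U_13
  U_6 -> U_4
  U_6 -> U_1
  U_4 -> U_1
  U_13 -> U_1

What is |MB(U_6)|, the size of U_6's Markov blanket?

Recall MB(v) = parents ∪ children ∪ spouses, where spouses are the other parents of v's children.
U_6 has children U_1, U_4.
U_6's parents: U_3, U_8, U_9, U_10, U_11.
Other parents of U_6's children:
  U_4's other parents are U_2, U_5, U_7, U_8, U_9, U_10.
  U_1 also has parents U_4, U_7, U_9, U_10, U_13.
MB(U_6) = {U_1, U_2, U_3, U_4, U_5, U_7, U_8, U_9, U_10, U_11, U_13}, which has 11 nodes.

11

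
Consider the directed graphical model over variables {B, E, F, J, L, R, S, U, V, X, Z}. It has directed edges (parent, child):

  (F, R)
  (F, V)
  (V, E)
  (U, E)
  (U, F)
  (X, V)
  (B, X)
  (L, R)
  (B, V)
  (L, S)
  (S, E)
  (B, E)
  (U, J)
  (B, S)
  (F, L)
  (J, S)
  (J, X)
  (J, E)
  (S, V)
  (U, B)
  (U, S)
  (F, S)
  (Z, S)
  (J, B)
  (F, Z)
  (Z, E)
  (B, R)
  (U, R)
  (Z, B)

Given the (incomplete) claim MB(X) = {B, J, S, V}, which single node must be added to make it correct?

F

X has parents B, J.
X has child V.
Co-parents of X (other parents of its children):
  V also has parents B, F, S.
MB(X) = {B, F, J, S, V}.
Comparing with the claimed set, F is missing.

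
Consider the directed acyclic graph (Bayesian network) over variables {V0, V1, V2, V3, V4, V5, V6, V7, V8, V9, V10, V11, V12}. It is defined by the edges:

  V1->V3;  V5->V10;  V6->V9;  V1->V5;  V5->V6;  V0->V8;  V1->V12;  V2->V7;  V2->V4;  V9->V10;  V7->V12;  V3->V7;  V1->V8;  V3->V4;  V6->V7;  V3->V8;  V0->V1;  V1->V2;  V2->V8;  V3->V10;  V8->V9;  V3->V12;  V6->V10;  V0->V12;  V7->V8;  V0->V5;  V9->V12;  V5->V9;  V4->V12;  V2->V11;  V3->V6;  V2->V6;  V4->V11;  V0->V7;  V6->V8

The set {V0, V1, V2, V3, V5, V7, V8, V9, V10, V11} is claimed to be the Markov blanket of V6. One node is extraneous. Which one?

V11

Pa(V6) = {V2, V3, V5}.
Ch(V6) = {V7, V8, V9, V10}.
Parents of each child, excluding V6:
  V7: V0, V2, V3
  V8: V0, V1, V2, V3, V7
  V9: V5, V8
  V10: V3, V5, V9
MB(V6) = {V0, V1, V2, V3, V5, V7, V8, V9, V10}.
V11 is neither a parent, child, nor co-parent of V6, so it does not belong.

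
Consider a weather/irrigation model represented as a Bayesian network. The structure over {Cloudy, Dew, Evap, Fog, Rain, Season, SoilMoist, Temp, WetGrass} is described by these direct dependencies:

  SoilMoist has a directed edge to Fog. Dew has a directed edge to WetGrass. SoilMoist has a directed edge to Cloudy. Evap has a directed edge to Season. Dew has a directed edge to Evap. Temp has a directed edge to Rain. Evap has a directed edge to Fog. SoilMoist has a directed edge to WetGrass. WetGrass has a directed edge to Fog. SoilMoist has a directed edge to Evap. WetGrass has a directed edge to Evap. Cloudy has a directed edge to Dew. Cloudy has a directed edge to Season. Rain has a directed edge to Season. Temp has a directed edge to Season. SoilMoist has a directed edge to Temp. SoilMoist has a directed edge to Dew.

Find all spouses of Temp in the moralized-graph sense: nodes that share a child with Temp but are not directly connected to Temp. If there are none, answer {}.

Children of Temp: Rain, Season.
  Rain: —
  Season: Cloudy, Evap, Rain
Excluding nodes already adjacent to Temp (Rain, Season, SoilMoist), the co-parent-only contribution is {Cloudy, Evap}.

{Cloudy, Evap}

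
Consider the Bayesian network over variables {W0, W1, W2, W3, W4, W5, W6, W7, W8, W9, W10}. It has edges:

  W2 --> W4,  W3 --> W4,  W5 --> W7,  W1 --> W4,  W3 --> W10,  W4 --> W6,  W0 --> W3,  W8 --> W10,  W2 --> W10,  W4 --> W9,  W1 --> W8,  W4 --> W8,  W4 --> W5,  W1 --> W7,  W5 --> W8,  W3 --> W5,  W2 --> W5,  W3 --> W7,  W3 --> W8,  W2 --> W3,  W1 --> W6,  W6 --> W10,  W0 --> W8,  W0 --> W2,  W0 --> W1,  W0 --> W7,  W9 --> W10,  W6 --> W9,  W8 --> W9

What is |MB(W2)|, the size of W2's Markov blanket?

9

A node's Markov blanket = Pa ∪ Ch ∪ (parents of Ch other than the node itself).
W2's parents: W0.
Children of W2: W3, W4, W5, W10.
For each child, the remaining parents (spouses of W2):
  W3's other parent is W0.
  W4's other parents are W1, W3.
  W5's other parents are W3, W4.
  W10 also has parents W3, W6, W8, W9.
MB(W2) = {W0, W1, W3, W4, W5, W6, W8, W9, W10}, which has 9 nodes.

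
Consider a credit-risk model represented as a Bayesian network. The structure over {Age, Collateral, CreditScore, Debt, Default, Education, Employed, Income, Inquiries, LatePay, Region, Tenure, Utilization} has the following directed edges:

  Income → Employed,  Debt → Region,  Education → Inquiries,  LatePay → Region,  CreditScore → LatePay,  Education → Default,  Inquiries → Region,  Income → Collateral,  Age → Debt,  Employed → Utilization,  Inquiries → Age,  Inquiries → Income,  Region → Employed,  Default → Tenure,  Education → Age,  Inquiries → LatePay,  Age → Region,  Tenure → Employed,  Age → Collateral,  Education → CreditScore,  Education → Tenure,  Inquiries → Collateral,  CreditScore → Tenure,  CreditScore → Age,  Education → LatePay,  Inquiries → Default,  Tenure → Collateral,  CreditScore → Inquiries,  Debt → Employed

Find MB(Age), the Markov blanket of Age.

{Collateral, CreditScore, Debt, Education, Income, Inquiries, LatePay, Region, Tenure}

By definition, MB(Age) is built from Age's parents, Age's children, and the co-parents of Age.
Age's parents: CreditScore, Education, Inquiries.
Children of Age: Collateral, Debt, Region.
For each child, the remaining parents (spouses of Age):
  Debt: no additional parents.
  Collateral's other parents are Income, Inquiries, Tenure.
  parents(Region) \ {Age} = {Debt, Inquiries, LatePay}.
So the Markov blanket of Age is {Collateral, CreditScore, Debt, Education, Income, Inquiries, LatePay, Region, Tenure}.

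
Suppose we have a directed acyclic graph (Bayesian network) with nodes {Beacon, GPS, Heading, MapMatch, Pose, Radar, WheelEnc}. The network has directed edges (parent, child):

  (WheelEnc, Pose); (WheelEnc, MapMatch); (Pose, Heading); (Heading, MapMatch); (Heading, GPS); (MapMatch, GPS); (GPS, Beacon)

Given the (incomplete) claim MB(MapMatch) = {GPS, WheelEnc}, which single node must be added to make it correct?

By definition, MB(MapMatch) is built from MapMatch's parents, MapMatch's children, and the co-parents of MapMatch.
Children of MapMatch: GPS.
Parents of MapMatch: Heading, WheelEnc.
Other parents of MapMatch's children:
  GPS: Heading
MB(MapMatch) = {GPS, Heading, WheelEnc}.
Comparing with the claimed set, Heading is missing.

Heading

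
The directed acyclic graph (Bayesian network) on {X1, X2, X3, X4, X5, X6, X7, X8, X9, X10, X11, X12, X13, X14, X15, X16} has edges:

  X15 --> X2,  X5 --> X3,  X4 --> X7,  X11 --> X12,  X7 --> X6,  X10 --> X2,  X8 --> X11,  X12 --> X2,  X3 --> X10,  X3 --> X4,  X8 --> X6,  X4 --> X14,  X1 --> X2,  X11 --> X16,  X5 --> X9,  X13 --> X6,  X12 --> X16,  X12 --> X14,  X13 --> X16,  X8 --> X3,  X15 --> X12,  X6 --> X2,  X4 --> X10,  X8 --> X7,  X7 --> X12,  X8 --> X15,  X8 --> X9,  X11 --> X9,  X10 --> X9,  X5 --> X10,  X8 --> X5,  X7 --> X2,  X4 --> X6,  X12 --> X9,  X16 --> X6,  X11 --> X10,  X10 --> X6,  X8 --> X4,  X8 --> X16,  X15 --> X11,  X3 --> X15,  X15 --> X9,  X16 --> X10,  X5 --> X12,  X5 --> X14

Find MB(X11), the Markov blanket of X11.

{X3, X4, X5, X7, X8, X9, X10, X12, X13, X15, X16}

Ch(X11) = {X9, X10, X12, X16}.
Pa(X11) = {X8, X15}.
Parents of each child, excluding X11:
  X12: X5, X7, X15
  X16: X8, X12, X13
  X10: X3, X4, X5, X16
  X9: X5, X8, X10, X12, X15
Union: {X8, X15} ∪ {X9, X10, X12, X16} ∪ {X3, X4, X5, X7, X8, X10, X12, X13, X15, X16} = {X3, X4, X5, X7, X8, X9, X10, X12, X13, X15, X16}.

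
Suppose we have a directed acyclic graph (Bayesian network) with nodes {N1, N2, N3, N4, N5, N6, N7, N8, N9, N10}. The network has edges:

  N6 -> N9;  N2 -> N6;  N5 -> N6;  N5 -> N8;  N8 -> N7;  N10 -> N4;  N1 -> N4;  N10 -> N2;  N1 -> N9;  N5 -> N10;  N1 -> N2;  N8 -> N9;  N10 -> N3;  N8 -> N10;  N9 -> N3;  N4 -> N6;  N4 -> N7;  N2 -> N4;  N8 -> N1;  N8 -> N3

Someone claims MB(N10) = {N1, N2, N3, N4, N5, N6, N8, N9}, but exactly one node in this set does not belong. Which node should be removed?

N6

A node's Markov blanket = Pa ∪ Ch ∪ (parents of Ch other than the node itself).
N10 has children N2, N3, N4.
N10 has parents N5, N8.
For each child, the remaining parents (spouses of N10):
  N2's other parent is N1.
  N4's other parents are N1, N2.
  parents(N3) \ {N10} = {N8, N9}.
MB(N10) = {N1, N2, N3, N4, N5, N8, N9}.
N6 is neither a parent, child, nor co-parent of N10, so it does not belong.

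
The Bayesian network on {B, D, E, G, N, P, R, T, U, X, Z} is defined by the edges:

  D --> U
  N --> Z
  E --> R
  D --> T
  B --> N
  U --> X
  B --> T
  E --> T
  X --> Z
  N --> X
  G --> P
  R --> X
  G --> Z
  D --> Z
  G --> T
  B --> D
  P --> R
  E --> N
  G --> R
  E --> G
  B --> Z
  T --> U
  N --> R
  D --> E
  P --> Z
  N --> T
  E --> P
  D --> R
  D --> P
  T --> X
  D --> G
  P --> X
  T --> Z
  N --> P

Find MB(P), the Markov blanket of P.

The Markov blanket of a node is its parents, its children, and the other parents of its children.
P's parents: D, E, G, N.
P's children: R, X, Z.
Co-parents of P (other parents of its children):
  R also has parents D, E, G, N.
  X also has parents N, R, T, U.
  Z's other parents are B, D, G, N, T, X.
Taking the union gives {B, D, E, G, N, R, T, U, X, Z}.

{B, D, E, G, N, R, T, U, X, Z}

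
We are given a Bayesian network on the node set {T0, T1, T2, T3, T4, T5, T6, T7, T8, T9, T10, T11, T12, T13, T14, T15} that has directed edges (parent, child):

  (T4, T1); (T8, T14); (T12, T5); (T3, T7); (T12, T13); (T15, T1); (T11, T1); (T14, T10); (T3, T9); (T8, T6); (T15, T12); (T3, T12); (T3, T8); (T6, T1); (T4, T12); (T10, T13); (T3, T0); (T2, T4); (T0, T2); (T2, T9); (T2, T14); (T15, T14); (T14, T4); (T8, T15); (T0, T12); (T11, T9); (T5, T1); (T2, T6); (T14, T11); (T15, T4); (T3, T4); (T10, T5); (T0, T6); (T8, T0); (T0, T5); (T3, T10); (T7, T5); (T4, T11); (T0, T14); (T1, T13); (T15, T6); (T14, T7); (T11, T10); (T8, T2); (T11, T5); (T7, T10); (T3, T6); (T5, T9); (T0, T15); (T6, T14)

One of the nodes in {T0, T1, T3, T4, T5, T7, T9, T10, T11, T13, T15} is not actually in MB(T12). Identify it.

T9

Parents of T12: T0, T3, T4, T15.
Ch(T12) = {T5, T13}.
For each child, the remaining parents (spouses of T12):
  T5's other parents are T0, T7, T10, T11.
  parents(T13) \ {T12} = {T1, T10}.
MB(T12) = {T0, T1, T3, T4, T5, T7, T10, T11, T13, T15}.
T9 is neither a parent, child, nor co-parent of T12, so it does not belong.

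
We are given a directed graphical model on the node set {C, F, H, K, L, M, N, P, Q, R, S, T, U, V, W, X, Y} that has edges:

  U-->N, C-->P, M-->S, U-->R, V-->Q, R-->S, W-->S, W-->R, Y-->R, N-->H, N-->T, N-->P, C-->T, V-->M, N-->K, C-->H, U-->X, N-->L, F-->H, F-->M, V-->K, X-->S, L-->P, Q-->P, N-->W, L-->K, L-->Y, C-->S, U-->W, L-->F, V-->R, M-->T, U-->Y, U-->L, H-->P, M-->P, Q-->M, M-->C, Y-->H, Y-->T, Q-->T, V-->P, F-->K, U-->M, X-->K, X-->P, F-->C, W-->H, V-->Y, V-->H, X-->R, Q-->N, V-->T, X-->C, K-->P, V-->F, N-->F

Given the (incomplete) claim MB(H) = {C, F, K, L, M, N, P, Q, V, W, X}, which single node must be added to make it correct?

Recall MB(v) = parents ∪ children ∪ spouses, where spouses are the other parents of v's children.
H's parents: C, F, N, V, W, Y.
Children of H: P.
Other parents of H's children:
  parents(P) \ {H} = {C, K, L, M, N, Q, V, X}.
MB(H) = {C, F, K, L, M, N, P, Q, V, W, X, Y}.
Comparing with the claimed set, Y is missing.

Y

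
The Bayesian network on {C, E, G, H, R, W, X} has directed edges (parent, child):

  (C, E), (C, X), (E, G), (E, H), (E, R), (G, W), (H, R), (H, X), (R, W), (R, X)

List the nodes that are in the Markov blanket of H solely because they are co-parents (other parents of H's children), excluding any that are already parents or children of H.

{C}

Children of H: R, X.
  R: E
  X: C, R
Excluding nodes already adjacent to H (E, R, X), the co-parent-only contribution is {C}.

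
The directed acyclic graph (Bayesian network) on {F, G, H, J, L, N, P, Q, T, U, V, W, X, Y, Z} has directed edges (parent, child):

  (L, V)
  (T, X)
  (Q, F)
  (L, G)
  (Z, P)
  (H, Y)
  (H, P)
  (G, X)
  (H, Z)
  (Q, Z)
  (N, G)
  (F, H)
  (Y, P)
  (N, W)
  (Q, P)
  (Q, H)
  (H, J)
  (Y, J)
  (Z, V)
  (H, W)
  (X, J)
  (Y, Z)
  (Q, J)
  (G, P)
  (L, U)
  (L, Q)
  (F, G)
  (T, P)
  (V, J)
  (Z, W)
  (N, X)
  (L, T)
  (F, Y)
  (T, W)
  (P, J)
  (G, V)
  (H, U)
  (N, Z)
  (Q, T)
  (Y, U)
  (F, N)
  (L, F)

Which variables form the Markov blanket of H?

Recall MB(v) = parents ∪ children ∪ spouses, where spouses are the other parents of v's children.
Parents of H: F, Q.
Children of H: J, P, U, W, Y, Z.
For each child, the remaining parents (spouses of H):
  Y's other parent is F.
  U also has parents L, Y.
  Z's other parents are N, Q, Y.
  P also has parents G, Q, T, Y, Z.
  W also has parents N, T, Z.
  parents(J) \ {H} = {P, Q, V, X, Y}.
So the Markov blanket of H is {F, G, J, L, N, P, Q, T, U, V, W, X, Y, Z}.

{F, G, J, L, N, P, Q, T, U, V, W, X, Y, Z}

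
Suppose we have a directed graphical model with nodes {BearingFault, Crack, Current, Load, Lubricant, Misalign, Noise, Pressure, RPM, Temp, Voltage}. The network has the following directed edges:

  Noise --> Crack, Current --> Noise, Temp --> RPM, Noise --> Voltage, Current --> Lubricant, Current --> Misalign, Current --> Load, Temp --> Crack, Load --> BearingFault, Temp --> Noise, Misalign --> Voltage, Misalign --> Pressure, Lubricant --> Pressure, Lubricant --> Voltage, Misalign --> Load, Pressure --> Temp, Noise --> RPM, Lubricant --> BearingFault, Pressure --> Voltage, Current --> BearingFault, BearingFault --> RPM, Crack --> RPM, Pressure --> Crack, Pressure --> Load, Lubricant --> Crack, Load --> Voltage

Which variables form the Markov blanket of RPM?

The Markov blanket of a node is its parents, its children, and the other parents of its children.
Parents of RPM: BearingFault, Crack, Noise, Temp.
Children of RPM: none.
With no children, RPM has no spouses; the co-parent set is empty.
Union: {BearingFault, Crack, Noise, Temp} ∪ {} ∪ {} = {BearingFault, Crack, Noise, Temp}.

{BearingFault, Crack, Noise, Temp}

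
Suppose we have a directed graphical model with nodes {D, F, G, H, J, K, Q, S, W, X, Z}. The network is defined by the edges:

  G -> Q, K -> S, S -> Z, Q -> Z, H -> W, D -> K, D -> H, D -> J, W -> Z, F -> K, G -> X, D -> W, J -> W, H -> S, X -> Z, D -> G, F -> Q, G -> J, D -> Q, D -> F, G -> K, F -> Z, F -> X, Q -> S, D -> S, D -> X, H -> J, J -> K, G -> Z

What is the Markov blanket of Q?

{D, F, G, H, K, S, W, X, Z}

Q's parents: D, F, G.
Q's children: S, Z.
Co-parents of Q (other parents of its children):
  S's other parents are D, H, K.
  Z also has parents F, G, S, W, X.
So the Markov blanket of Q is {D, F, G, H, K, S, W, X, Z}.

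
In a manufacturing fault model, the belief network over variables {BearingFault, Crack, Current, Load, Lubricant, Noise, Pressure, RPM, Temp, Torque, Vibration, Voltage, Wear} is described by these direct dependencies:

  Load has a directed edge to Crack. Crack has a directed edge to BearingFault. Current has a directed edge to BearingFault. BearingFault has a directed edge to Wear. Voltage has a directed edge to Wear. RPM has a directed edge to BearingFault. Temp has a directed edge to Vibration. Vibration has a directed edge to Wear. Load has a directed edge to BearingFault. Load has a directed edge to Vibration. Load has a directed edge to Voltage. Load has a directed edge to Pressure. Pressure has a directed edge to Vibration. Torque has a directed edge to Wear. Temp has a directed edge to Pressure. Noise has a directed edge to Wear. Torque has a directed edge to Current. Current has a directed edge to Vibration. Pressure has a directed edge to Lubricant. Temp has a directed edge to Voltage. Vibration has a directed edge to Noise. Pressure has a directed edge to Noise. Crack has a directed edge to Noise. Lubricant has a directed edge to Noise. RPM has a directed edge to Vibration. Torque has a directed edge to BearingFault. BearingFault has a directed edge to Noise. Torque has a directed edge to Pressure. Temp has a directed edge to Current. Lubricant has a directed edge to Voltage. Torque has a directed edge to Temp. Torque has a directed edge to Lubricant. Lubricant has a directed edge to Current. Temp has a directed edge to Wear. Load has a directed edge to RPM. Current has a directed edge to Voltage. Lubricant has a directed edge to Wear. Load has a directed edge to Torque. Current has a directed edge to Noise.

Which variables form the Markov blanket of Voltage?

{BearingFault, Current, Load, Lubricant, Noise, Temp, Torque, Vibration, Wear}

Recall MB(v) = parents ∪ children ∪ spouses, where spouses are the other parents of v's children.
Children of Voltage: Wear.
Voltage has parents Current, Load, Lubricant, Temp.
Co-parents of Voltage (other parents of its children):
  parents(Wear) \ {Voltage} = {BearingFault, Lubricant, Noise, Temp, Torque, Vibration}.
Taking the union gives {BearingFault, Current, Load, Lubricant, Noise, Temp, Torque, Vibration, Wear}.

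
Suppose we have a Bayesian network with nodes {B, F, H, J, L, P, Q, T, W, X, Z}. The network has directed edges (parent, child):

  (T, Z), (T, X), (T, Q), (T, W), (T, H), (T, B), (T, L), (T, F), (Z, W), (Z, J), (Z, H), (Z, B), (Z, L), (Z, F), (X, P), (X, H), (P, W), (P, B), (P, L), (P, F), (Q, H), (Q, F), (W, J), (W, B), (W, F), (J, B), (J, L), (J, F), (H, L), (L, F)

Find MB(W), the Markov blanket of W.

Recall MB(v) = parents ∪ children ∪ spouses, where spouses are the other parents of v's children.
W's parents: P, T, Z.
Children of W: B, F, J.
Other parents of W's children:
  J: Z
  B: J, P, T, Z
  F: J, L, P, Q, T, Z
MB(W) = {B, F, J, L, P, Q, T, Z}.

{B, F, J, L, P, Q, T, Z}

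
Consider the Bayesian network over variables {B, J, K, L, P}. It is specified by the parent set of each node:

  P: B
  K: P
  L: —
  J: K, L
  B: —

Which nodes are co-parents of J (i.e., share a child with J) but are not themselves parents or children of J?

J has no children, so it has no co-parents. The set is empty.

{}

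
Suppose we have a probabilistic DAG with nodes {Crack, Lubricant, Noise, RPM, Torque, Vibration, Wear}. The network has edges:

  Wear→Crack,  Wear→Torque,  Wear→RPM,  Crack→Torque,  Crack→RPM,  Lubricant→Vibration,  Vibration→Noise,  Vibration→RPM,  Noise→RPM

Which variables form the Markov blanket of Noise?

{Crack, RPM, Vibration, Wear}

A node's Markov blanket = Pa ∪ Ch ∪ (parents of Ch other than the node itself).
Parents of Noise: Vibration.
Children of Noise: RPM.
Parents of each child, excluding Noise:
  RPM also has parents Crack, Vibration, Wear.
Taking the union gives {Crack, RPM, Vibration, Wear}.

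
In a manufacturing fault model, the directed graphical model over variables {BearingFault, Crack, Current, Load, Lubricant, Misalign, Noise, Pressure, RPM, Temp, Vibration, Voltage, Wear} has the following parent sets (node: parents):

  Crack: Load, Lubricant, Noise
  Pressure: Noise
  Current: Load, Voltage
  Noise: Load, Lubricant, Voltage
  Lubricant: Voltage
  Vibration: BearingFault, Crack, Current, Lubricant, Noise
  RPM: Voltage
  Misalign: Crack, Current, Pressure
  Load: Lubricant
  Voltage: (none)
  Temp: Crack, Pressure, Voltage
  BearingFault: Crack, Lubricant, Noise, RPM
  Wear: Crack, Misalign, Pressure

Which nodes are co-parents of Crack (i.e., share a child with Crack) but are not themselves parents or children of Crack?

{Current, Pressure, RPM, Voltage}

Children of Crack: BearingFault, Misalign, Temp, Vibration, Wear.
  Misalign's other parents are Current, Pressure.
  Wear's other parents are Misalign, Pressure.
  parents(Temp) \ {Crack} = {Pressure, Voltage}.
  BearingFault also has parents Lubricant, Noise, RPM.
  Vibration's other parents are BearingFault, Current, Lubricant, Noise.
Excluding nodes already adjacent to Crack (BearingFault, Load, Lubricant, Misalign, Noise, Temp, Vibration, Wear), the co-parent-only contribution is {Current, Pressure, RPM, Voltage}.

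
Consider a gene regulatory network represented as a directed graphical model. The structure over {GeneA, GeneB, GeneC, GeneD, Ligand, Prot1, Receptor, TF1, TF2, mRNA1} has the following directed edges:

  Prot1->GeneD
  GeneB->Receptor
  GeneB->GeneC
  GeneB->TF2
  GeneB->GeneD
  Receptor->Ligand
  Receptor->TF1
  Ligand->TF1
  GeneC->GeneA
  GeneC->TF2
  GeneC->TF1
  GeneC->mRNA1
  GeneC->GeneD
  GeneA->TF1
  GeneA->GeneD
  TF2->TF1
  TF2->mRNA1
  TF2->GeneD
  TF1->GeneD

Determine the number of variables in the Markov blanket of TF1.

8

TF1 has child GeneD.
TF1's parents: GeneA, GeneC, Ligand, Receptor, TF2.
Other parents of TF1's children:
  GeneD also has parents GeneA, GeneB, GeneC, Prot1, TF2.
MB(TF1) = {GeneA, GeneB, GeneC, GeneD, Ligand, Prot1, Receptor, TF2}, which has 8 nodes.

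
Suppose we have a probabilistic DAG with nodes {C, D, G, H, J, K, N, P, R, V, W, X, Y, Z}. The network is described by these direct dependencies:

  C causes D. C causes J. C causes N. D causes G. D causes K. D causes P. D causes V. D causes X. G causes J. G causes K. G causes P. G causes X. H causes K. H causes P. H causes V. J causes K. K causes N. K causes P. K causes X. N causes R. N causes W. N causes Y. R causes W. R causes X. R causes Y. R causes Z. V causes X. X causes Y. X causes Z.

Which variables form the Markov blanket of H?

Pa(H) = {}.
Children of H: K, P, V.
Other parents of H's children:
  parents(K) \ {H} = {D, G, J}.
  parents(P) \ {H} = {D, G, K}.
  parents(V) \ {H} = {D}.
Union: {} ∪ {K, P, V} ∪ {D, G, J, K} = {D, G, J, K, P, V}.

{D, G, J, K, P, V}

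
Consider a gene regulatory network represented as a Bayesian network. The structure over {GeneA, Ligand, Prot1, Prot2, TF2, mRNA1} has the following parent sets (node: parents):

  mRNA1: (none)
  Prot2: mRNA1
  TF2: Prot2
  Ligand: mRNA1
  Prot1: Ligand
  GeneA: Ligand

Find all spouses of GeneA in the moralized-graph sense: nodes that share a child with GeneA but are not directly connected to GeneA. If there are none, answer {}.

{}

GeneA has no children, so it has no co-parents. The set is empty.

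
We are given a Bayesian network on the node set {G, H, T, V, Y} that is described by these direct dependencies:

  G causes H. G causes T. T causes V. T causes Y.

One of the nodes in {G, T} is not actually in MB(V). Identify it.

Ch(V) = {}.
V has parent T.
With no children, V has no spouses; the co-parent set is empty.
MB(V) = {T}.
G is neither a parent, child, nor co-parent of V, so it does not belong.

G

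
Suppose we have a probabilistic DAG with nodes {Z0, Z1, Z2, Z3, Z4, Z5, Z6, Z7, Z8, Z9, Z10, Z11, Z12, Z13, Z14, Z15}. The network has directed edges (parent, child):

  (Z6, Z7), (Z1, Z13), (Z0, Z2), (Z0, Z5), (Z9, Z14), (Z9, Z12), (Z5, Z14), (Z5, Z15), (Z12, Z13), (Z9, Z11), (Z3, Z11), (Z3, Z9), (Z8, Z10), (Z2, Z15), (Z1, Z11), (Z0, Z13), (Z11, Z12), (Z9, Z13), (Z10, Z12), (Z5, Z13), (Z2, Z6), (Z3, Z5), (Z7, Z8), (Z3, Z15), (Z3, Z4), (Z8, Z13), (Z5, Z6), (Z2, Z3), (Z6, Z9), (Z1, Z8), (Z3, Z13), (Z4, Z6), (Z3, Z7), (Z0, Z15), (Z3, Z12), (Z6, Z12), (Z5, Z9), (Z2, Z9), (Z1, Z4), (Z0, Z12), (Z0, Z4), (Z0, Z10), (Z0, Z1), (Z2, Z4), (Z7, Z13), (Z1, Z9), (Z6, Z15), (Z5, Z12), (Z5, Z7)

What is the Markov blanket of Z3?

Parents of Z3: Z2.
Ch(Z3) = {Z4, Z5, Z7, Z9, Z11, Z12, Z13, Z15}.
Parents of each child, excluding Z3:
  parents(Z4) \ {Z3} = {Z0, Z1, Z2}.
  Z5's other parent is Z0.
  parents(Z7) \ {Z3} = {Z5, Z6}.
  parents(Z9) \ {Z3} = {Z1, Z2, Z5, Z6}.
  Z11's other parents are Z1, Z9.
  parents(Z12) \ {Z3} = {Z0, Z5, Z6, Z9, Z10, Z11}.
  Z13 also has parents Z0, Z1, Z5, Z7, Z8, Z9, Z12.
  parents(Z15) \ {Z3} = {Z0, Z2, Z5, Z6}.
Union: {Z2} ∪ {Z4, Z5, Z7, Z9, Z11, Z12, Z13, Z15} ∪ {Z0, Z1, Z2, Z5, Z6, Z7, Z8, Z9, Z10, Z11, Z12} = {Z0, Z1, Z2, Z4, Z5, Z6, Z7, Z8, Z9, Z10, Z11, Z12, Z13, Z15}.

{Z0, Z1, Z2, Z4, Z5, Z6, Z7, Z8, Z9, Z10, Z11, Z12, Z13, Z15}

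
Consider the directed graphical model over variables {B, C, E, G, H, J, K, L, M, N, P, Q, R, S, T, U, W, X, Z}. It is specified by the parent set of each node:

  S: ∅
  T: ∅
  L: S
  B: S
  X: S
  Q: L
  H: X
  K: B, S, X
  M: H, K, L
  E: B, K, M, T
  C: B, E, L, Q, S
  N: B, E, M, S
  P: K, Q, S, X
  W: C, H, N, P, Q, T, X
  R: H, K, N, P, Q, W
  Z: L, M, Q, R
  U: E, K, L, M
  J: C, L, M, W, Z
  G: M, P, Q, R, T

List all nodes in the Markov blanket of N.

{B, C, E, H, K, M, P, Q, R, S, T, W, X}

Pa(N) = {B, E, M, S}.
N's children: R, W.
Parents of each child, excluding N:
  W: C, H, P, Q, T, X
  R: H, K, P, Q, W
Union: {B, E, M, S} ∪ {R, W} ∪ {C, H, K, P, Q, T, W, X} = {B, C, E, H, K, M, P, Q, R, S, T, W, X}.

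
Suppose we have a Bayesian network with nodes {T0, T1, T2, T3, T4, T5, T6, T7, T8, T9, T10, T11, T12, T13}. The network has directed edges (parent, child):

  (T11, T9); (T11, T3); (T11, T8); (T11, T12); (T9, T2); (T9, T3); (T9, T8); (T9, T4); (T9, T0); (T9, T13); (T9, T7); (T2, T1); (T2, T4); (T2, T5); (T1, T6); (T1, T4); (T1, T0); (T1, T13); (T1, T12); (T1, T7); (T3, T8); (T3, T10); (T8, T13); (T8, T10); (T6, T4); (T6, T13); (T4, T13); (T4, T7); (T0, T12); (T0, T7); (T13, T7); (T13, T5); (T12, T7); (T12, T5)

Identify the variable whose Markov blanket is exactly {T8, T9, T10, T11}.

T3

The target node must have every member of {T8, T9, T10, T11} as a parent, child, or co-parent, and no others.
Parents of T3: T9, T11; children: T8, T10; co-parents: T8, T9, T11.
These exactly cover the given set, so the node is T3.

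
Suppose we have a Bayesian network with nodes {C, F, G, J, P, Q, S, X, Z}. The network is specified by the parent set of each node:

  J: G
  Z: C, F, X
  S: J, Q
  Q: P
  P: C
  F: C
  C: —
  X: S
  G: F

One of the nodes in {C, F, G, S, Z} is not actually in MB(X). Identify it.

G

X has child Z.
Parents of X: S.
Parents of each child, excluding X:
  parents(Z) \ {X} = {C, F}.
MB(X) = {C, F, S, Z}.
G is neither a parent, child, nor co-parent of X, so it does not belong.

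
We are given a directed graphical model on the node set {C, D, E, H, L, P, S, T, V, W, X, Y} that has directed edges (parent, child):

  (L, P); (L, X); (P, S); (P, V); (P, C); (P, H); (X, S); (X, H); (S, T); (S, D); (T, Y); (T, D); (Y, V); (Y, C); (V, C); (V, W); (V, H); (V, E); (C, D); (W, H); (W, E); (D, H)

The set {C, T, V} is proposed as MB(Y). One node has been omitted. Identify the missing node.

Pa(Y) = {T}.
Ch(Y) = {C, V}.
Other parents of Y's children:
  V: P
  C: P, V
MB(Y) = {C, P, T, V}.
Comparing with the claimed set, P is missing.

P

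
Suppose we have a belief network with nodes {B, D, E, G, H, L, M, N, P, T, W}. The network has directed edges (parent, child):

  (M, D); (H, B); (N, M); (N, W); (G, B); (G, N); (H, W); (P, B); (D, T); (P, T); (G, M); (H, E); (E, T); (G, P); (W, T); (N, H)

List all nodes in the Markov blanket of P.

{B, D, E, G, H, T, W}

Children of P: B, T.
P has parent G.
For each child, the remaining parents (spouses of P):
  B's other parents are G, H.
  T's other parents are D, E, W.
MB(P) = {B, D, E, G, H, T, W}.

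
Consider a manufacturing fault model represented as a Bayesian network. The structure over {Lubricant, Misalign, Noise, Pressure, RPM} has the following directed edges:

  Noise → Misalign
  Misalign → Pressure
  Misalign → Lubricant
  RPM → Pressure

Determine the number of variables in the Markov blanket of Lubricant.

Pa(Lubricant) = {Misalign}.
Lubricant's children: none.
With no children, Lubricant has no spouses; the co-parent set is empty.
MB(Lubricant) = {Misalign}, which has 1 node.

1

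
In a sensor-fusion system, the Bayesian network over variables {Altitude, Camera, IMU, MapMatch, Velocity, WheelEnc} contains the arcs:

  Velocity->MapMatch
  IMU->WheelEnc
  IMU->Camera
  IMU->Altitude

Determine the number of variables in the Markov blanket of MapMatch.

1

Recall MB(v) = parents ∪ children ∪ spouses, where spouses are the other parents of v's children.
Pa(MapMatch) = {Velocity}.
MapMatch has no children.
With no children, MapMatch has no spouses; the co-parent set is empty.
MB(MapMatch) = {Velocity}, which has 1 node.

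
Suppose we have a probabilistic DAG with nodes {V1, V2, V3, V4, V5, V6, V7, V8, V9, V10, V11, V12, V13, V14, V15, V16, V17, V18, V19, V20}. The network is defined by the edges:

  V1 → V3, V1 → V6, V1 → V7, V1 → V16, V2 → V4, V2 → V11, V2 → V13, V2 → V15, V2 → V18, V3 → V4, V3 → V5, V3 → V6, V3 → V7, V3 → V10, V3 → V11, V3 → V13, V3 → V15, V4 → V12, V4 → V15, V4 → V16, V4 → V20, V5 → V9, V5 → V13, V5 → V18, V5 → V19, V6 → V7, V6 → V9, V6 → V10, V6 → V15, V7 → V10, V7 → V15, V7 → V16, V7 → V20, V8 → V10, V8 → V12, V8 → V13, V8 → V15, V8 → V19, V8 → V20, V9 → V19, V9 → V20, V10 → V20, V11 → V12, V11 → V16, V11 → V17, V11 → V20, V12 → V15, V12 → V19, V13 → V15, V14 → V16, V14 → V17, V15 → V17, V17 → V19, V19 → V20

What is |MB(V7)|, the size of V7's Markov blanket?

16

Recall MB(v) = parents ∪ children ∪ spouses, where spouses are the other parents of v's children.
Pa(V7) = {V1, V3, V6}.
Children of V7: V10, V15, V16, V20.
Other parents of V7's children:
  V10's other parents are V3, V6, V8.
  V15 also has parents V2, V3, V4, V6, V8, V12, V13.
  V16 also has parents V1, V4, V11, V14.
  V20 also has parents V4, V8, V9, V10, V11, V19.
MB(V7) = {V1, V2, V3, V4, V6, V8, V9, V10, V11, V12, V13, V14, V15, V16, V19, V20}, which has 16 nodes.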